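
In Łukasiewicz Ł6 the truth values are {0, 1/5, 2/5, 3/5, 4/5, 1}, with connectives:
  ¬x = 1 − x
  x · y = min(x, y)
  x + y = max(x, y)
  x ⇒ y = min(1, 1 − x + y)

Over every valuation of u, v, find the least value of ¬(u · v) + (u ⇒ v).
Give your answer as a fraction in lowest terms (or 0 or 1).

3/5

Take u = 4/5, v = 2/5:
u · v = 4/5 · 2/5 = 2/5
¬(u · v) = ¬2/5 = 3/5
u ⇒ v = 4/5 ⇒ 2/5 = 3/5
¬(u · v) + (u ⇒ v) = 3/5 + 3/5 = 3/5
No assignment yields a value below 3/5, so this is the minimum.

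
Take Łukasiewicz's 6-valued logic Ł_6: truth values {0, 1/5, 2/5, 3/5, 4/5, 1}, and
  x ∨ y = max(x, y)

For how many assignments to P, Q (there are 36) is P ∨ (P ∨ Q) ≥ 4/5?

20

value 1: 11 assignments (counts)
value 4/5: 9 assignments (counts)
value 3/5: 7 assignments
value 2/5: 5 assignments
value 1/5: 3 assignments
value 0: 1 assignment
So 20 of the 36 assignments meet the threshold.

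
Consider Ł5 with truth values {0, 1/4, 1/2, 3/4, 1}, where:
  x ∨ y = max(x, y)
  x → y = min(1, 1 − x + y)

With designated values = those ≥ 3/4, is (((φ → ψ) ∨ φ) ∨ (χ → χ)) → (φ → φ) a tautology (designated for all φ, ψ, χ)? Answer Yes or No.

At φ = 1, ψ = 1/4, χ = 1, for instance:
φ → ψ = 1 → 1/4 = 1/4
(φ → ψ) ∨ φ = 1/4 ∨ 1 = 1
χ → χ = 1 → 1 = 1
((φ → ψ) ∨ φ) ∨ (χ → χ) = 1 ∨ 1 = 1
φ → φ = 1 → 1 = 1
(((φ → ψ) ∨ φ) ∨ (χ → χ)) → (φ → φ) = 1 → 1 = 1
and checking the remaining 124 assignments likewise gives ≥ 3/4 in every case.

Yes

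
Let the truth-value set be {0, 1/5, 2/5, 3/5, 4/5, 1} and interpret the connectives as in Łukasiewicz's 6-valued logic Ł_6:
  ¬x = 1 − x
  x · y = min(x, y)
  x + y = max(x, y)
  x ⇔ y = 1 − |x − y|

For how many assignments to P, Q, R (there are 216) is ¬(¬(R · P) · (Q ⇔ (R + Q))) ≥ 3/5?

value 1: 11 assignments (counts)
value 4/5: 25 assignments (counts)
value 3/5: 36 assignments (counts)
value 2/5: 44 assignments
value 1/5: 49 assignments
value 0: 51 assignments
So 72 of the 216 assignments meet the threshold.

72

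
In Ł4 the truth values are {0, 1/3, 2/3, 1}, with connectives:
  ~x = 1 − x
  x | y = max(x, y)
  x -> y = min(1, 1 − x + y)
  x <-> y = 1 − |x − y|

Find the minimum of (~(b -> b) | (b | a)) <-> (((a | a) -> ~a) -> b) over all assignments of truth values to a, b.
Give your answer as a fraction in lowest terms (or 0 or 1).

2/3

Take a = 1/3, b = 0:
b -> b = 0 -> 0 = 1
~(b -> b) = ~1 = 0
b | a = 0 | 1/3 = 1/3
~(b -> b) | (b | a) = 0 | 1/3 = 1/3
a | a = 1/3 | 1/3 = 1/3
~a = ~1/3 = 2/3
(a | a) -> ~a = 1/3 -> 2/3 = 1
((a | a) -> ~a) -> b = 1 -> 0 = 0
(~(b -> b) | (b | a)) <-> (((a | a) -> ~a) -> b) = 1/3 <-> 0 = 2/3
No assignment yields a value below 2/3, so this is the minimum.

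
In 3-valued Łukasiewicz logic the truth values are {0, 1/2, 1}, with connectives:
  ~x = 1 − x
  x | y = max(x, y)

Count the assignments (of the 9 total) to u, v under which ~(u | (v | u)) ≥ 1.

u = 0, v = 0 ↦ 1  ≥
u = 0, v = 1/2 ↦ 1/2  <
u = 0, v = 1 ↦ 0  <
u = 1/2, v = 0 ↦ 1/2  <
u = 1/2, v = 1/2 ↦ 1/2  <
u = 1/2, v = 1 ↦ 0  <
u = 1, v = 0 ↦ 0  <
u = 1, v = 1/2 ↦ 0  <
u = 1, v = 1 ↦ 0  <
So 1 of the 9 assignments meets the threshold.

1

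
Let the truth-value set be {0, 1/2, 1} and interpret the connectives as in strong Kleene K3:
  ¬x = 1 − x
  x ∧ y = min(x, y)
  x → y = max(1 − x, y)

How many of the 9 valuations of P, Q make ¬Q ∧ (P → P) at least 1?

2

P = 0, Q = 0 ↦ 1  ≥
P = 0, Q = 1/2 ↦ 1/2  <
P = 0, Q = 1 ↦ 0  <
P = 1/2, Q = 0 ↦ 1/2  <
P = 1/2, Q = 1/2 ↦ 1/2  <
P = 1/2, Q = 1 ↦ 0  <
P = 1, Q = 0 ↦ 1  ≥
P = 1, Q = 1/2 ↦ 1/2  <
P = 1, Q = 1 ↦ 0  <
So 2 of the 9 assignments meet the threshold.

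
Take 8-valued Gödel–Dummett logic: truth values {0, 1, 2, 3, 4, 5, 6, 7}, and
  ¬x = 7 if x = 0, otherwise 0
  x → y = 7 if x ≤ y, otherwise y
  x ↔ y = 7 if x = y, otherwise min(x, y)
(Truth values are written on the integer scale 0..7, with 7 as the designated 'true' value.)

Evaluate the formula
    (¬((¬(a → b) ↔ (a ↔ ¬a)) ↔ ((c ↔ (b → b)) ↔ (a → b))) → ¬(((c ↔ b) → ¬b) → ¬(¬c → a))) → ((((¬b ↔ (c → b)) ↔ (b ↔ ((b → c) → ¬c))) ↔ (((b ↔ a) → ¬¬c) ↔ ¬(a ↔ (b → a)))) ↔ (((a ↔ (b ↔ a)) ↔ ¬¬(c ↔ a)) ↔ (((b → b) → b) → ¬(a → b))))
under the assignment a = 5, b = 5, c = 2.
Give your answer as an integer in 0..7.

7

a → b = 5 → 5 = 7
¬(a → b) = ¬7 = 0
¬a = ¬5 = 0
a ↔ ¬a = 5 ↔ 0 = 0
¬(a → b) ↔ (a ↔ ¬a) = 0 ↔ 0 = 7
b → b = 5 → 5 = 7
c ↔ (b → b) = 2 ↔ 7 = 2
a → b = 5 → 5 = 7
(c ↔ (b → b)) ↔ (a → b) = 2 ↔ 7 = 2
(¬(a → b) ↔ (a ↔ ¬a)) ↔ ((c ↔ (b → b)) ↔ (a → b)) = 7 ↔ 2 = 2
¬((¬(a → b) ↔ (a ↔ ¬a)) ↔ ((c ↔ (b → b)) ↔ (a → b))) = ¬2 = 0
c ↔ b = 2 ↔ 5 = 2
¬b = ¬5 = 0
(c ↔ b) → ¬b = 2 → 0 = 0
¬c = ¬2 = 0
¬c → a = 0 → 5 = 7
¬(¬c → a) = ¬7 = 0
((c ↔ b) → ¬b) → ¬(¬c → a) = 0 → 0 = 7
¬(((c ↔ b) → ¬b) → ¬(¬c → a)) = ¬7 = 0
¬((¬(a → b) ↔ (a ↔ ¬a)) ↔ ((c ↔ (b → b)) ↔ (a → b))) → ¬(((c ↔ b) → ¬b) → ¬(¬c → a)) = 0 → 0 = 7
¬b = ¬5 = 0
c → b = 2 → 5 = 7
¬b ↔ (c → b) = 0 ↔ 7 = 0
b → c = 5 → 2 = 2
¬c = ¬2 = 0
(b → c) → ¬c = 2 → 0 = 0
b ↔ ((b → c) → ¬c) = 5 ↔ 0 = 0
(¬b ↔ (c → b)) ↔ (b ↔ ((b → c) → ¬c)) = 0 ↔ 0 = 7
b ↔ a = 5 ↔ 5 = 7
¬c = ¬2 = 0
¬¬c = ¬0 = 7
(b ↔ a) → ¬¬c = 7 → 7 = 7
b → a = 5 → 5 = 7
a ↔ (b → a) = 5 ↔ 7 = 5
¬(a ↔ (b → a)) = ¬5 = 0
((b ↔ a) → ¬¬c) ↔ ¬(a ↔ (b → a)) = 7 ↔ 0 = 0
((¬b ↔ (c → b)) ↔ (b ↔ ((b → c) → ¬c))) ↔ (((b ↔ a) → ¬¬c) ↔ ¬(a ↔ (b → a))) = 7 ↔ 0 = 0
b ↔ a = 5 ↔ 5 = 7
a ↔ (b ↔ a) = 5 ↔ 7 = 5
c ↔ a = 2 ↔ 5 = 2
¬(c ↔ a) = ¬2 = 0
¬¬(c ↔ a) = ¬0 = 7
(a ↔ (b ↔ a)) ↔ ¬¬(c ↔ a) = 5 ↔ 7 = 5
b → b = 5 → 5 = 7
(b → b) → b = 7 → 5 = 5
a → b = 5 → 5 = 7
¬(a → b) = ¬7 = 0
((b → b) → b) → ¬(a → b) = 5 → 0 = 0
((a ↔ (b ↔ a)) ↔ ¬¬(c ↔ a)) ↔ (((b → b) → b) → ¬(a → b)) = 5 ↔ 0 = 0
(((¬b ↔ (c → b)) ↔ (b ↔ ((b → c) → ¬c))) ↔ (((b ↔ a) → ¬¬c) ↔ ¬(a ↔ (b → a)))) ↔ (((a ↔ (b ↔ a)) ↔ ¬¬(c ↔ a)) ↔ (((b → b) → b) → ¬(a → b))) = 0 ↔ 0 = 7
(¬((¬(a → b) ↔ (a ↔ ¬a)) ↔ ((c ↔ (b → b)) ↔ (a → b))) → ¬(((c ↔ b) → ¬b) → ¬(¬c → a))) → ((((¬b ↔ (c → b)) ↔ (b ↔ ((b → c) → ¬c))) ↔ (((b ↔ a) → ¬¬c) ↔ ¬(a ↔ (b → a)))) ↔ (((a ↔ (b ↔ a)) ↔ ¬¬(c ↔ a)) ↔ (((b → b) → b) → ¬(a → b)))) = 7 → 7 = 7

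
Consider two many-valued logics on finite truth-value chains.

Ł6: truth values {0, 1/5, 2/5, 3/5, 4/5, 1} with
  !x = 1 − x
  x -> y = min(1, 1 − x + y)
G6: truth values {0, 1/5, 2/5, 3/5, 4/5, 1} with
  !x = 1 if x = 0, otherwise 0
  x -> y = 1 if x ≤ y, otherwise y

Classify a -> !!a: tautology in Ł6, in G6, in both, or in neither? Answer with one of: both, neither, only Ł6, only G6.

In Ł6: every assignment gives 1 — tautology.
In G6: every assignment gives 1 — tautology.

both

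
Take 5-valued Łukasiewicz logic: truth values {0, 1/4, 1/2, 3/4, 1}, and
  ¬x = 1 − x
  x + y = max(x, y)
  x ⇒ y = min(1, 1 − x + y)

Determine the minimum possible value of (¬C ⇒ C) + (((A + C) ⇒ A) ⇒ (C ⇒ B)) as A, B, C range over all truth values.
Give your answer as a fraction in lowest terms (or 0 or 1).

Take A = 1/4, B = 0, C = 1/4:
¬C = ¬1/4 = 3/4
¬C ⇒ C = 3/4 ⇒ 1/4 = 1/2
A + C = 1/4 + 1/4 = 1/4
(A + C) ⇒ A = 1/4 ⇒ 1/4 = 1
C ⇒ B = 1/4 ⇒ 0 = 3/4
((A + C) ⇒ A) ⇒ (C ⇒ B) = 1 ⇒ 3/4 = 3/4
(¬C ⇒ C) + (((A + C) ⇒ A) ⇒ (C ⇒ B)) = 1/2 + 3/4 = 3/4
No assignment yields a value below 3/4, so this is the minimum.

3/4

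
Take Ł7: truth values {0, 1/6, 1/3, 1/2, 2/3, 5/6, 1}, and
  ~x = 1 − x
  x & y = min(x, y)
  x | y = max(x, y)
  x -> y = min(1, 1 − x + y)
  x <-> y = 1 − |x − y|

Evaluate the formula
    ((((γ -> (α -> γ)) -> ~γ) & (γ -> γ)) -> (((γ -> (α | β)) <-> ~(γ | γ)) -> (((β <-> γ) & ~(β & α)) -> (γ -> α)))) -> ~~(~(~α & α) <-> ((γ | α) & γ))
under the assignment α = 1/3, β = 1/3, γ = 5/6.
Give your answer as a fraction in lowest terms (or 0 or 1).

5/6

α -> γ = 1/3 -> 5/6 = 1
γ -> (α -> γ) = 5/6 -> 1 = 1
~γ = ~5/6 = 1/6
(γ -> (α -> γ)) -> ~γ = 1 -> 1/6 = 1/6
γ -> γ = 5/6 -> 5/6 = 1
((γ -> (α -> γ)) -> ~γ) & (γ -> γ) = 1/6 & 1 = 1/6
α | β = 1/3 | 1/3 = 1/3
γ -> (α | β) = 5/6 -> 1/3 = 1/2
γ | γ = 5/6 | 5/6 = 5/6
~(γ | γ) = ~5/6 = 1/6
(γ -> (α | β)) <-> ~(γ | γ) = 1/2 <-> 1/6 = 2/3
β <-> γ = 1/3 <-> 5/6 = 1/2
β & α = 1/3 & 1/3 = 1/3
~(β & α) = ~1/3 = 2/3
(β <-> γ) & ~(β & α) = 1/2 & 2/3 = 1/2
γ -> α = 5/6 -> 1/3 = 1/2
((β <-> γ) & ~(β & α)) -> (γ -> α) = 1/2 -> 1/2 = 1
((γ -> (α | β)) <-> ~(γ | γ)) -> (((β <-> γ) & ~(β & α)) -> (γ -> α)) = 2/3 -> 1 = 1
(((γ -> (α -> γ)) -> ~γ) & (γ -> γ)) -> (((γ -> (α | β)) <-> ~(γ | γ)) -> (((β <-> γ) & ~(β & α)) -> (γ -> α))) = 1/6 -> 1 = 1
~α = ~1/3 = 2/3
~α & α = 2/3 & 1/3 = 1/3
~(~α & α) = ~1/3 = 2/3
γ | α = 5/6 | 1/3 = 5/6
(γ | α) & γ = 5/6 & 5/6 = 5/6
~(~α & α) <-> ((γ | α) & γ) = 2/3 <-> 5/6 = 5/6
~(~(~α & α) <-> ((γ | α) & γ)) = ~5/6 = 1/6
~~(~(~α & α) <-> ((γ | α) & γ)) = ~1/6 = 5/6
((((γ -> (α -> γ)) -> ~γ) & (γ -> γ)) -> (((γ -> (α | β)) <-> ~(γ | γ)) -> (((β <-> γ) & ~(β & α)) -> (γ -> α)))) -> ~~(~(~α & α) <-> ((γ | α) & γ)) = 1 -> 5/6 = 5/6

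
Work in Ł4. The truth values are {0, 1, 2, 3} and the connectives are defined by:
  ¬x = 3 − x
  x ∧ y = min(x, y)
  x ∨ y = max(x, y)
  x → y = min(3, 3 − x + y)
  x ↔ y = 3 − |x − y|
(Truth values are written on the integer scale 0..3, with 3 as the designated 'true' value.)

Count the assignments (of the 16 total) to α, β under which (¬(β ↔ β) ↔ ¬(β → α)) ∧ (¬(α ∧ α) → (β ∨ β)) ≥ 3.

α = 0, β = 0 ↦ 0  <
α = 0, β = 1 ↦ 1  <
α = 0, β = 2 ↦ 1  <
α = 0, β = 3 ↦ 0  <
α = 1, β = 0 ↦ 1  <
α = 1, β = 1 ↦ 2  <
α = 1, β = 2 ↦ 2  <
α = 1, β = 3 ↦ 1  <
α = 2, β = 0 ↦ 2  <
α = 2, β = 1 ↦ 3  ≥
α = 2, β = 2 ↦ 3  ≥
α = 2, β = 3 ↦ 2  <
α = 3, β = 0 ↦ 3  ≥
α = 3, β = 1 ↦ 3  ≥
α = 3, β = 2 ↦ 3  ≥
α = 3, β = 3 ↦ 3  ≥
So 6 of the 16 assignments meet the threshold.

6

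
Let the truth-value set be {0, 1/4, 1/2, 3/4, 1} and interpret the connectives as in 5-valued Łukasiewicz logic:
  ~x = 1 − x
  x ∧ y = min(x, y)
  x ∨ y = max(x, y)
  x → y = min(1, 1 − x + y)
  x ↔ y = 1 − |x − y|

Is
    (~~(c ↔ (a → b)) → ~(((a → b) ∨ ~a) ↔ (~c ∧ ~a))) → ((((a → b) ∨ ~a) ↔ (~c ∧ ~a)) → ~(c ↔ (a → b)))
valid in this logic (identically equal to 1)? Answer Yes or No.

At a = 1, b = 1/2, c = 1/4, for instance:
a → b = 1 → 1/2 = 1/2
c ↔ (a → b) = 1/4 ↔ 1/2 = 3/4
~(c ↔ (a → b)) = ~3/4 = 1/4
~~(c ↔ (a → b)) = ~1/4 = 3/4
a → b = 1 → 1/2 = 1/2
~a = ~1 = 0
(a → b) ∨ ~a = 1/2 ∨ 0 = 1/2
~c = ~1/4 = 3/4
~a = ~1 = 0
~c ∧ ~a = 3/4 ∧ 0 = 0
((a → b) ∨ ~a) ↔ (~c ∧ ~a) = 1/2 ↔ 0 = 1/2
~(((a → b) ∨ ~a) ↔ (~c ∧ ~a)) = ~1/2 = 1/2
~~(c ↔ (a → b)) → ~(((a → b) ∨ ~a) ↔ (~c ∧ ~a)) = 3/4 → 1/2 = 3/4
(((a → b) ∨ ~a) ↔ (~c ∧ ~a)) → ~(c ↔ (a → b)) = 1/2 → 1/4 = 3/4
(~~(c ↔ (a → b)) → ~(((a → b) ∨ ~a) ↔ (~c ∧ ~a))) → ((((a → b) ∨ ~a) ↔ (~c ∧ ~a)) → ~(c ↔ (a → b))) = 3/4 → 3/4 = 1
and checking the remaining 124 assignments likewise gives ≥ 1 in every case.

Yes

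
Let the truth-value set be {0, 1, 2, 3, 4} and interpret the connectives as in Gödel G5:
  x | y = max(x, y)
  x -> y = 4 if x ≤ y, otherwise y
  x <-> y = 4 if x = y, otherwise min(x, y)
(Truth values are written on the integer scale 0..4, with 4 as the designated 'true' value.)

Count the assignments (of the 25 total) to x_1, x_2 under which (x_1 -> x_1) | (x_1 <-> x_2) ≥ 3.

25

value 4: 25 assignments (counts)
So 25 of the 25 assignments meet the threshold.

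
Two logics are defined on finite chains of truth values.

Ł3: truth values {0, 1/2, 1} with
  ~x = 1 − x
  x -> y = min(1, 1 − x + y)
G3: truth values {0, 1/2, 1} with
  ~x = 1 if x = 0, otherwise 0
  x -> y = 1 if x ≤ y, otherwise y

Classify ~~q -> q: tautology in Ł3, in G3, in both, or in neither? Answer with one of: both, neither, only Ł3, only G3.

In Ł3: every assignment gives 1 — tautology.
In G3: at q = 1/2 the value is 1/2 — not a tautology.

only Ł3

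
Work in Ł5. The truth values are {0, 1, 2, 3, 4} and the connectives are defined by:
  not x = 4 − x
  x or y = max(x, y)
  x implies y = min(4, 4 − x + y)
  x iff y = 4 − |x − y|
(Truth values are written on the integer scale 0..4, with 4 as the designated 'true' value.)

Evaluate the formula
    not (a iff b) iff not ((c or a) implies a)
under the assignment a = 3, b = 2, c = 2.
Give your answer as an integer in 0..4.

a iff b = 3 iff 2 = 3
not (a iff b) = not 3 = 1
c or a = 2 or 3 = 3
(c or a) implies a = 3 implies 3 = 4
not ((c or a) implies a) = not 4 = 0
not (a iff b) iff not ((c or a) implies a) = 1 iff 0 = 3

3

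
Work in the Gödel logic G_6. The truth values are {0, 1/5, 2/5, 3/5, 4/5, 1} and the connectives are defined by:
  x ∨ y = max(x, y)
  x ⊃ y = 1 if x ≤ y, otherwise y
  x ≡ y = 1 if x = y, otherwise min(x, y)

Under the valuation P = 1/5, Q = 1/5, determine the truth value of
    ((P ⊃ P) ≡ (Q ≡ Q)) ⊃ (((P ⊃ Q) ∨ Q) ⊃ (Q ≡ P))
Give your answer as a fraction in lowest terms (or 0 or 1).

1

P ⊃ P = 1/5 ⊃ 1/5 = 1
Q ≡ Q = 1/5 ≡ 1/5 = 1
(P ⊃ P) ≡ (Q ≡ Q) = 1 ≡ 1 = 1
P ⊃ Q = 1/5 ⊃ 1/5 = 1
(P ⊃ Q) ∨ Q = 1 ∨ 1/5 = 1
Q ≡ P = 1/5 ≡ 1/5 = 1
((P ⊃ Q) ∨ Q) ⊃ (Q ≡ P) = 1 ⊃ 1 = 1
((P ⊃ P) ≡ (Q ≡ Q)) ⊃ (((P ⊃ Q) ∨ Q) ⊃ (Q ≡ P)) = 1 ⊃ 1 = 1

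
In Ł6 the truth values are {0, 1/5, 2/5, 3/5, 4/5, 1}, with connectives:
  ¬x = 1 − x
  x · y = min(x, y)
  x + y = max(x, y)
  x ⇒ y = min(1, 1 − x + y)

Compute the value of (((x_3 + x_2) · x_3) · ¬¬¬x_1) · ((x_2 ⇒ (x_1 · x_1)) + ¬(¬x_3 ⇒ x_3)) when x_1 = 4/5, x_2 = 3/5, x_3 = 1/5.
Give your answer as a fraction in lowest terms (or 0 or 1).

x_3 + x_2 = 1/5 + 3/5 = 3/5
(x_3 + x_2) · x_3 = 3/5 · 1/5 = 1/5
¬x_1 = ¬4/5 = 1/5
¬¬x_1 = ¬1/5 = 4/5
¬¬¬x_1 = ¬4/5 = 1/5
((x_3 + x_2) · x_3) · ¬¬¬x_1 = 1/5 · 1/5 = 1/5
x_1 · x_1 = 4/5 · 4/5 = 4/5
x_2 ⇒ (x_1 · x_1) = 3/5 ⇒ 4/5 = 1
¬x_3 = ¬1/5 = 4/5
¬x_3 ⇒ x_3 = 4/5 ⇒ 1/5 = 2/5
¬(¬x_3 ⇒ x_3) = ¬2/5 = 3/5
(x_2 ⇒ (x_1 · x_1)) + ¬(¬x_3 ⇒ x_3) = 1 + 3/5 = 1
(((x_3 + x_2) · x_3) · ¬¬¬x_1) · ((x_2 ⇒ (x_1 · x_1)) + ¬(¬x_3 ⇒ x_3)) = 1/5 · 1 = 1/5

1/5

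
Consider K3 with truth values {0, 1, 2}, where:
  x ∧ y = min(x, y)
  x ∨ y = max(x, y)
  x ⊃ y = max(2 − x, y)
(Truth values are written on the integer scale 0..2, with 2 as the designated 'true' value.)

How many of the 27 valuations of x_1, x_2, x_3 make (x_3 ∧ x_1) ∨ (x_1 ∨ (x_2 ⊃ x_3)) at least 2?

19

value 2: 19 assignments (counts)
value 1: 7 assignments
value 0: 1 assignment
So 19 of the 27 assignments meet the threshold.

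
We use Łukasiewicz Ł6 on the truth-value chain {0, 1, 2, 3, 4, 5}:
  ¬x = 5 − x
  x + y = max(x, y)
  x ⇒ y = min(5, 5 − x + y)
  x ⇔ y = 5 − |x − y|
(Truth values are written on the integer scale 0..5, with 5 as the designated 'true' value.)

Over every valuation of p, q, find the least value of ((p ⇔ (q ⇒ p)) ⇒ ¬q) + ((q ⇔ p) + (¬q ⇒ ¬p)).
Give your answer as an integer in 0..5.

Take p = 5, q = 2:
q ⇒ p = 2 ⇒ 5 = 5
p ⇔ (q ⇒ p) = 5 ⇔ 5 = 5
¬q = ¬2 = 3
(p ⇔ (q ⇒ p)) ⇒ ¬q = 5 ⇒ 3 = 3
q ⇔ p = 2 ⇔ 5 = 2
¬q = ¬2 = 3
¬p = ¬5 = 0
¬q ⇒ ¬p = 3 ⇒ 0 = 2
(q ⇔ p) + (¬q ⇒ ¬p) = 2 + 2 = 2
((p ⇔ (q ⇒ p)) ⇒ ¬q) + ((q ⇔ p) + (¬q ⇒ ¬p)) = 3 + 2 = 3
No assignment yields a value below 3, so this is the minimum.

3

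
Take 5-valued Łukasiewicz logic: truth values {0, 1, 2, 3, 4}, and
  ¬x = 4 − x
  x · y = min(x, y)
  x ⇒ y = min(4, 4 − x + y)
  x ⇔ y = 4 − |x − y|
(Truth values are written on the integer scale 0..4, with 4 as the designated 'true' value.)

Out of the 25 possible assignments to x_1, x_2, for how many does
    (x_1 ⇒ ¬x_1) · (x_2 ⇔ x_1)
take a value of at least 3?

value 4: 3 assignments (counts)
value 3: 5 assignments (counts)
value 2: 8 assignments
value 1: 3 assignments
value 0: 6 assignments
So 8 of the 25 assignments meet the threshold.

8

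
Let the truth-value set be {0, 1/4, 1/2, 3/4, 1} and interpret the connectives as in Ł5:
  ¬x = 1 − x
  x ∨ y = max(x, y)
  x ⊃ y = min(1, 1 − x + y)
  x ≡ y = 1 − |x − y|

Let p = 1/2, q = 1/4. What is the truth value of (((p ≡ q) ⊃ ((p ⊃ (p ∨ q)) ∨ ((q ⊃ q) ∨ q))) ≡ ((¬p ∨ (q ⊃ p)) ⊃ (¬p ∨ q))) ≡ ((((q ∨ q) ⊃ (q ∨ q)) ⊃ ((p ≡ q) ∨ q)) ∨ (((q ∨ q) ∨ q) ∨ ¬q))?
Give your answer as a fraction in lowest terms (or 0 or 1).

3/4

p ≡ q = 1/2 ≡ 1/4 = 3/4
p ∨ q = 1/2 ∨ 1/4 = 1/2
p ⊃ (p ∨ q) = 1/2 ⊃ 1/2 = 1
q ⊃ q = 1/4 ⊃ 1/4 = 1
(q ⊃ q) ∨ q = 1 ∨ 1/4 = 1
(p ⊃ (p ∨ q)) ∨ ((q ⊃ q) ∨ q) = 1 ∨ 1 = 1
(p ≡ q) ⊃ ((p ⊃ (p ∨ q)) ∨ ((q ⊃ q) ∨ q)) = 3/4 ⊃ 1 = 1
¬p = ¬1/2 = 1/2
q ⊃ p = 1/4 ⊃ 1/2 = 1
¬p ∨ (q ⊃ p) = 1/2 ∨ 1 = 1
¬p = ¬1/2 = 1/2
¬p ∨ q = 1/2 ∨ 1/4 = 1/2
(¬p ∨ (q ⊃ p)) ⊃ (¬p ∨ q) = 1 ⊃ 1/2 = 1/2
((p ≡ q) ⊃ ((p ⊃ (p ∨ q)) ∨ ((q ⊃ q) ∨ q))) ≡ ((¬p ∨ (q ⊃ p)) ⊃ (¬p ∨ q)) = 1 ≡ 1/2 = 1/2
q ∨ q = 1/4 ∨ 1/4 = 1/4
q ∨ q = 1/4 ∨ 1/4 = 1/4
(q ∨ q) ⊃ (q ∨ q) = 1/4 ⊃ 1/4 = 1
p ≡ q = 1/2 ≡ 1/4 = 3/4
(p ≡ q) ∨ q = 3/4 ∨ 1/4 = 3/4
((q ∨ q) ⊃ (q ∨ q)) ⊃ ((p ≡ q) ∨ q) = 1 ⊃ 3/4 = 3/4
q ∨ q = 1/4 ∨ 1/4 = 1/4
(q ∨ q) ∨ q = 1/4 ∨ 1/4 = 1/4
¬q = ¬1/4 = 3/4
((q ∨ q) ∨ q) ∨ ¬q = 1/4 ∨ 3/4 = 3/4
(((q ∨ q) ⊃ (q ∨ q)) ⊃ ((p ≡ q) ∨ q)) ∨ (((q ∨ q) ∨ q) ∨ ¬q) = 3/4 ∨ 3/4 = 3/4
(((p ≡ q) ⊃ ((p ⊃ (p ∨ q)) ∨ ((q ⊃ q) ∨ q))) ≡ ((¬p ∨ (q ⊃ p)) ⊃ (¬p ∨ q))) ≡ ((((q ∨ q) ⊃ (q ∨ q)) ⊃ ((p ≡ q) ∨ q)) ∨ (((q ∨ q) ∨ q) ∨ ¬q)) = 1/2 ≡ 3/4 = 3/4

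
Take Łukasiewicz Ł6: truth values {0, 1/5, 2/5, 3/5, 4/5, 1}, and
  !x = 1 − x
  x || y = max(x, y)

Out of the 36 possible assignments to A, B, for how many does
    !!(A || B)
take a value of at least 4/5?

value 1: 11 assignments (counts)
value 4/5: 9 assignments (counts)
value 3/5: 7 assignments
value 2/5: 5 assignments
value 1/5: 3 assignments
value 0: 1 assignment
So 20 of the 36 assignments meet the threshold.

20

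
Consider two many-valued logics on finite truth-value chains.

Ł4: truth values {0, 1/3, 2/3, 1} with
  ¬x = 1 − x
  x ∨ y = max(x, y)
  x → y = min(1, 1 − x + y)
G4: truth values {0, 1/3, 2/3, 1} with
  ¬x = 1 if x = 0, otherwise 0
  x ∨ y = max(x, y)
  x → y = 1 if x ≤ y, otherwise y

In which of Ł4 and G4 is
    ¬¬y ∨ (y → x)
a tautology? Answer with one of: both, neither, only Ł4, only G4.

only G4

In Ł4: at x = 0, y = 1/3 the value is 2/3 — not a tautology.
In G4: every assignment gives 1 — tautology.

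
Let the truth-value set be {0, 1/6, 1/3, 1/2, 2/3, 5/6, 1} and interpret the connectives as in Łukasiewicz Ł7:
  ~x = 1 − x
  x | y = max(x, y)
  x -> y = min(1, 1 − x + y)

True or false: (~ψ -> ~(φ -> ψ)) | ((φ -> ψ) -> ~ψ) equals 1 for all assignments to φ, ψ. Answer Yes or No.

Counterexample: take φ = 0, ψ = 1/6.
~ψ = ~1/6 = 5/6
φ -> ψ = 0 -> 1/6 = 1
~(φ -> ψ) = ~1 = 0
~ψ -> ~(φ -> ψ) = 5/6 -> 0 = 1/6
φ -> ψ = 0 -> 1/6 = 1
~ψ = ~1/6 = 5/6
(φ -> ψ) -> ~ψ = 1 -> 5/6 = 5/6
(~ψ -> ~(φ -> ψ)) | ((φ -> ψ) -> ~ψ) = 1/6 | 5/6 = 5/6
This gives 5/6 ≠ 1.

No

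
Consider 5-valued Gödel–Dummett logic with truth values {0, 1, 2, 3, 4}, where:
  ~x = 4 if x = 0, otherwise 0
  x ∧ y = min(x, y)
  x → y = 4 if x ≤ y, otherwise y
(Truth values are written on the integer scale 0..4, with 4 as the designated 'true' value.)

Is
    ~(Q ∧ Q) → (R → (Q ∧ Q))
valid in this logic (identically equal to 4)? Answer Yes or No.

Counterexample: take Q = 0, R = 1.
Q ∧ Q = 0 ∧ 0 = 0
~(Q ∧ Q) = ~0 = 4
Q ∧ Q = 0 ∧ 0 = 0
R → (Q ∧ Q) = 1 → 0 = 0
~(Q ∧ Q) → (R → (Q ∧ Q)) = 4 → 0 = 0
This gives 0 ≠ 4.

No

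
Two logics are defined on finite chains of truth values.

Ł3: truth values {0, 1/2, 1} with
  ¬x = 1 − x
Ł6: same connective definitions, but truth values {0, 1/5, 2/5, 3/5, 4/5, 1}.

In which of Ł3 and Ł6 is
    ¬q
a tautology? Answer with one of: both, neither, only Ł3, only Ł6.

neither

In Ł3: at q = 1/2 the value is 1/2 — not a tautology.
In Ł6: at q = 1/5 the value is 4/5 — not a tautology.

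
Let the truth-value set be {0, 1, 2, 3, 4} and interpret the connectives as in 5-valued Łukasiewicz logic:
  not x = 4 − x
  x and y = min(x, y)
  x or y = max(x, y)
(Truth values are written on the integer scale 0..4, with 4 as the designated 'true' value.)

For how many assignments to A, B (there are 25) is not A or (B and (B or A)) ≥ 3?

value 4: 9 assignments (counts)
value 3: 7 assignments (counts)
value 2: 5 assignments
value 1: 3 assignments
value 0: 1 assignment
So 16 of the 25 assignments meet the threshold.

16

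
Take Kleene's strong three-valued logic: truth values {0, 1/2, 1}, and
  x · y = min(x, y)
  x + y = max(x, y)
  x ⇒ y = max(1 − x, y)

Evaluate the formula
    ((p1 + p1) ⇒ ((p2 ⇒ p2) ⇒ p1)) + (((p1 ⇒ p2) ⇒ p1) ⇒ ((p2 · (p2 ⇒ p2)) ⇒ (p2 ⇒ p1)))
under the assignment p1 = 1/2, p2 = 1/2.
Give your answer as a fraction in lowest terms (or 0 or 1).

1/2

p1 + p1 = 1/2 + 1/2 = 1/2
p2 ⇒ p2 = 1/2 ⇒ 1/2 = 1/2
(p2 ⇒ p2) ⇒ p1 = 1/2 ⇒ 1/2 = 1/2
(p1 + p1) ⇒ ((p2 ⇒ p2) ⇒ p1) = 1/2 ⇒ 1/2 = 1/2
p1 ⇒ p2 = 1/2 ⇒ 1/2 = 1/2
(p1 ⇒ p2) ⇒ p1 = 1/2 ⇒ 1/2 = 1/2
p2 ⇒ p2 = 1/2 ⇒ 1/2 = 1/2
p2 · (p2 ⇒ p2) = 1/2 · 1/2 = 1/2
p2 ⇒ p1 = 1/2 ⇒ 1/2 = 1/2
(p2 · (p2 ⇒ p2)) ⇒ (p2 ⇒ p1) = 1/2 ⇒ 1/2 = 1/2
((p1 ⇒ p2) ⇒ p1) ⇒ ((p2 · (p2 ⇒ p2)) ⇒ (p2 ⇒ p1)) = 1/2 ⇒ 1/2 = 1/2
((p1 + p1) ⇒ ((p2 ⇒ p2) ⇒ p1)) + (((p1 ⇒ p2) ⇒ p1) ⇒ ((p2 · (p2 ⇒ p2)) ⇒ (p2 ⇒ p1))) = 1/2 + 1/2 = 1/2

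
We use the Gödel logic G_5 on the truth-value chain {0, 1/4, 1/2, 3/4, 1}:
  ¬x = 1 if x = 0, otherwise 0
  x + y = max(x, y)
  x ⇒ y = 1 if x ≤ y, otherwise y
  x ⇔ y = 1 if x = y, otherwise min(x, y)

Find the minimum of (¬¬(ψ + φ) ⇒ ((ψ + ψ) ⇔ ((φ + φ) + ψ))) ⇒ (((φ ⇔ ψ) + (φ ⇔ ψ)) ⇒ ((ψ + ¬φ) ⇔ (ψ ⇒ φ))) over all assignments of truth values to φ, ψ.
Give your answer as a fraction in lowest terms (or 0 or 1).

Take φ = 1/4, ψ = 1/4:
ψ + φ = 1/4 + 1/4 = 1/4
¬(ψ + φ) = ¬1/4 = 0
¬¬(ψ + φ) = ¬0 = 1
ψ + ψ = 1/4 + 1/4 = 1/4
φ + φ = 1/4 + 1/4 = 1/4
(φ + φ) + ψ = 1/4 + 1/4 = 1/4
(ψ + ψ) ⇔ ((φ + φ) + ψ) = 1/4 ⇔ 1/4 = 1
¬¬(ψ + φ) ⇒ ((ψ + ψ) ⇔ ((φ + φ) + ψ)) = 1 ⇒ 1 = 1
φ ⇔ ψ = 1/4 ⇔ 1/4 = 1
φ ⇔ ψ = 1/4 ⇔ 1/4 = 1
(φ ⇔ ψ) + (φ ⇔ ψ) = 1 + 1 = 1
¬φ = ¬1/4 = 0
ψ + ¬φ = 1/4 + 0 = 1/4
ψ ⇒ φ = 1/4 ⇒ 1/4 = 1
(ψ + ¬φ) ⇔ (ψ ⇒ φ) = 1/4 ⇔ 1 = 1/4
((φ ⇔ ψ) + (φ ⇔ ψ)) ⇒ ((ψ + ¬φ) ⇔ (ψ ⇒ φ)) = 1 ⇒ 1/4 = 1/4
(¬¬(ψ + φ) ⇒ ((ψ + ψ) ⇔ ((φ + φ) + ψ))) ⇒ (((φ ⇔ ψ) + (φ ⇔ ψ)) ⇒ ((ψ + ¬φ) ⇔ (ψ ⇒ φ))) = 1 ⇒ 1/4 = 1/4
No assignment yields a value below 1/4, so this is the minimum.

1/4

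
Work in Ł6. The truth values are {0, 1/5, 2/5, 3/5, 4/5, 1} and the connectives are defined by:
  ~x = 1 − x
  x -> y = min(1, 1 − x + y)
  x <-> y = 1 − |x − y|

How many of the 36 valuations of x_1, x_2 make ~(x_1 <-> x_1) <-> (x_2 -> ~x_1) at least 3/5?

value 1: 1 assignment (counts)
value 4/5: 2 assignments (counts)
value 3/5: 3 assignments (counts)
value 2/5: 4 assignments
value 1/5: 5 assignments
value 0: 21 assignments
So 6 of the 36 assignments meet the threshold.

6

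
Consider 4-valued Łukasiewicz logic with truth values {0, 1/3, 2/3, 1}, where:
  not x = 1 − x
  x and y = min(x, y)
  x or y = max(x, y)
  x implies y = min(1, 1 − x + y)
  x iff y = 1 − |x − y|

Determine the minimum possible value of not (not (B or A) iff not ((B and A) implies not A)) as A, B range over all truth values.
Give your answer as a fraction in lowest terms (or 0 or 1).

Take A = 0, B = 1:
B or A = 1 or 0 = 1
not (B or A) = not 1 = 0
B and A = 1 and 0 = 0
not A = not 0 = 1
(B and A) implies not A = 0 implies 1 = 1
not ((B and A) implies not A) = not 1 = 0
not (B or A) iff not ((B and A) implies not A) = 0 iff 0 = 1
not (not (B or A) iff not ((B and A) implies not A)) = not 1 = 0
No assignment yields a value below 0, so this is the minimum.

0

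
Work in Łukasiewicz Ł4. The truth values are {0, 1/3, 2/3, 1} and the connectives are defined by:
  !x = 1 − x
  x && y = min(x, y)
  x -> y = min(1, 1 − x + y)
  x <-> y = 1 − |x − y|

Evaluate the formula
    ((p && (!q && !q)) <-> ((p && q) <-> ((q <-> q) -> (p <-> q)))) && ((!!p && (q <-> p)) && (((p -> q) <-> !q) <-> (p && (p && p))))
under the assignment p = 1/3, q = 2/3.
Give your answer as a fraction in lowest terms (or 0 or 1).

1/3

!q = !2/3 = 1/3
!q = !2/3 = 1/3
!q && !q = 1/3 && 1/3 = 1/3
p && (!q && !q) = 1/3 && 1/3 = 1/3
p && q = 1/3 && 2/3 = 1/3
q <-> q = 2/3 <-> 2/3 = 1
p <-> q = 1/3 <-> 2/3 = 2/3
(q <-> q) -> (p <-> q) = 1 -> 2/3 = 2/3
(p && q) <-> ((q <-> q) -> (p <-> q)) = 1/3 <-> 2/3 = 2/3
(p && (!q && !q)) <-> ((p && q) <-> ((q <-> q) -> (p <-> q))) = 1/3 <-> 2/3 = 2/3
!p = !1/3 = 2/3
!!p = !2/3 = 1/3
q <-> p = 2/3 <-> 1/3 = 2/3
!!p && (q <-> p) = 1/3 && 2/3 = 1/3
p -> q = 1/3 -> 2/3 = 1
!q = !2/3 = 1/3
(p -> q) <-> !q = 1 <-> 1/3 = 1/3
p && p = 1/3 && 1/3 = 1/3
p && (p && p) = 1/3 && 1/3 = 1/3
((p -> q) <-> !q) <-> (p && (p && p)) = 1/3 <-> 1/3 = 1
(!!p && (q <-> p)) && (((p -> q) <-> !q) <-> (p && (p && p))) = 1/3 && 1 = 1/3
((p && (!q && !q)) <-> ((p && q) <-> ((q <-> q) -> (p <-> q)))) && ((!!p && (q <-> p)) && (((p -> q) <-> !q) <-> (p && (p && p)))) = 2/3 && 1/3 = 1/3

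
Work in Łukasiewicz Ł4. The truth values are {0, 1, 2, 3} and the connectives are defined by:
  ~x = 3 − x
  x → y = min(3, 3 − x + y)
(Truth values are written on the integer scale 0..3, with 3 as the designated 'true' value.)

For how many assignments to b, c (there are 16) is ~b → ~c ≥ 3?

b = 0, c = 0 ↦ 3  ≥
b = 0, c = 1 ↦ 2  <
b = 0, c = 2 ↦ 1  <
b = 0, c = 3 ↦ 0  <
b = 1, c = 0 ↦ 3  ≥
b = 1, c = 1 ↦ 3  ≥
b = 1, c = 2 ↦ 2  <
b = 1, c = 3 ↦ 1  <
b = 2, c = 0 ↦ 3  ≥
b = 2, c = 1 ↦ 3  ≥
b = 2, c = 2 ↦ 3  ≥
b = 2, c = 3 ↦ 2  <
b = 3, c = 0 ↦ 3  ≥
b = 3, c = 1 ↦ 3  ≥
b = 3, c = 2 ↦ 3  ≥
b = 3, c = 3 ↦ 3  ≥
So 10 of the 16 assignments meet the threshold.

10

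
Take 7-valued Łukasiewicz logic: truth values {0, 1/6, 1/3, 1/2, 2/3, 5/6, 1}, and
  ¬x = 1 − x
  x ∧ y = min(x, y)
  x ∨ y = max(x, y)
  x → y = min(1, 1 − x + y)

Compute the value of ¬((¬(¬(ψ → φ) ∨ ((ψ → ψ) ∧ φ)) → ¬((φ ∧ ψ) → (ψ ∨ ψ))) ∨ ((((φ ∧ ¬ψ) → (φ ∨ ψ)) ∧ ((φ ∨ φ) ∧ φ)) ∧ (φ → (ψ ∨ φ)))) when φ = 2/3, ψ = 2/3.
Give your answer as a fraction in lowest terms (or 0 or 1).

ψ → φ = 2/3 → 2/3 = 1
¬(ψ → φ) = ¬1 = 0
ψ → ψ = 2/3 → 2/3 = 1
(ψ → ψ) ∧ φ = 1 ∧ 2/3 = 2/3
¬(ψ → φ) ∨ ((ψ → ψ) ∧ φ) = 0 ∨ 2/3 = 2/3
¬(¬(ψ → φ) ∨ ((ψ → ψ) ∧ φ)) = ¬2/3 = 1/3
φ ∧ ψ = 2/3 ∧ 2/3 = 2/3
ψ ∨ ψ = 2/3 ∨ 2/3 = 2/3
(φ ∧ ψ) → (ψ ∨ ψ) = 2/3 → 2/3 = 1
¬((φ ∧ ψ) → (ψ ∨ ψ)) = ¬1 = 0
¬(¬(ψ → φ) ∨ ((ψ → ψ) ∧ φ)) → ¬((φ ∧ ψ) → (ψ ∨ ψ)) = 1/3 → 0 = 2/3
¬ψ = ¬2/3 = 1/3
φ ∧ ¬ψ = 2/3 ∧ 1/3 = 1/3
φ ∨ ψ = 2/3 ∨ 2/3 = 2/3
(φ ∧ ¬ψ) → (φ ∨ ψ) = 1/3 → 2/3 = 1
φ ∨ φ = 2/3 ∨ 2/3 = 2/3
(φ ∨ φ) ∧ φ = 2/3 ∧ 2/3 = 2/3
((φ ∧ ¬ψ) → (φ ∨ ψ)) ∧ ((φ ∨ φ) ∧ φ) = 1 ∧ 2/3 = 2/3
ψ ∨ φ = 2/3 ∨ 2/3 = 2/3
φ → (ψ ∨ φ) = 2/3 → 2/3 = 1
(((φ ∧ ¬ψ) → (φ ∨ ψ)) ∧ ((φ ∨ φ) ∧ φ)) ∧ (φ → (ψ ∨ φ)) = 2/3 ∧ 1 = 2/3
(¬(¬(ψ → φ) ∨ ((ψ → ψ) ∧ φ)) → ¬((φ ∧ ψ) → (ψ ∨ ψ))) ∨ ((((φ ∧ ¬ψ) → (φ ∨ ψ)) ∧ ((φ ∨ φ) ∧ φ)) ∧ (φ → (ψ ∨ φ))) = 2/3 ∨ 2/3 = 2/3
¬((¬(¬(ψ → φ) ∨ ((ψ → ψ) ∧ φ)) → ¬((φ ∧ ψ) → (ψ ∨ ψ))) ∨ ((((φ ∧ ¬ψ) → (φ ∨ ψ)) ∧ ((φ ∨ φ) ∧ φ)) ∧ (φ → (ψ ∨ φ)))) = ¬2/3 = 1/3

1/3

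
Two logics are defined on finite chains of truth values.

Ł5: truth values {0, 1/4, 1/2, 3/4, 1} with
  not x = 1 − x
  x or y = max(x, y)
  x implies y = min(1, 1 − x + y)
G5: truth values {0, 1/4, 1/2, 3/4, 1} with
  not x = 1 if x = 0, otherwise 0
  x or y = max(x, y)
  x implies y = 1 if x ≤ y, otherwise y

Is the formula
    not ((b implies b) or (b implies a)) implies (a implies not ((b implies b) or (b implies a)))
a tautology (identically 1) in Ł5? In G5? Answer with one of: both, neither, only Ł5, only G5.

both

In Ł5: every assignment gives 1 — tautology.
In G5: every assignment gives 1 — tautology.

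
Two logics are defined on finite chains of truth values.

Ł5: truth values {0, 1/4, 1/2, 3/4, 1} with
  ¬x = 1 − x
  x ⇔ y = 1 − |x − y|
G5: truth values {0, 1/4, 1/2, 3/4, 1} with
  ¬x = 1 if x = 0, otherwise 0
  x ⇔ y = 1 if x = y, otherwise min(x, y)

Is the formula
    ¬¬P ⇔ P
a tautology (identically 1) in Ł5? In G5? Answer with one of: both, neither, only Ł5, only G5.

In Ł5: every assignment gives 1 — tautology.
In G5: at P = 1/4 the value is 1/4 — not a tautology.

only Ł5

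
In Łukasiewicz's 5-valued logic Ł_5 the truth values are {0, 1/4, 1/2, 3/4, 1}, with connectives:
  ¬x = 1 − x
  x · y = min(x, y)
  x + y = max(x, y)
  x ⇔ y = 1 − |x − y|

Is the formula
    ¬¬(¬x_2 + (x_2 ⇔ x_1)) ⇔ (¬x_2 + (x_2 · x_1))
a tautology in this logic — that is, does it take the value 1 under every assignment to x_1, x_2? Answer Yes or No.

No

Counterexample: take x_1 = 1/4, x_2 = 1/4.
¬x_2 = ¬1/4 = 3/4
x_2 ⇔ x_1 = 1/4 ⇔ 1/4 = 1
¬x_2 + (x_2 ⇔ x_1) = 3/4 + 1 = 1
¬(¬x_2 + (x_2 ⇔ x_1)) = ¬1 = 0
¬¬(¬x_2 + (x_2 ⇔ x_1)) = ¬0 = 1
¬x_2 = ¬1/4 = 3/4
x_2 · x_1 = 1/4 · 1/4 = 1/4
¬x_2 + (x_2 · x_1) = 3/4 + 1/4 = 3/4
¬¬(¬x_2 + (x_2 ⇔ x_1)) ⇔ (¬x_2 + (x_2 · x_1)) = 1 ⇔ 3/4 = 3/4
This gives 3/4 ≠ 1.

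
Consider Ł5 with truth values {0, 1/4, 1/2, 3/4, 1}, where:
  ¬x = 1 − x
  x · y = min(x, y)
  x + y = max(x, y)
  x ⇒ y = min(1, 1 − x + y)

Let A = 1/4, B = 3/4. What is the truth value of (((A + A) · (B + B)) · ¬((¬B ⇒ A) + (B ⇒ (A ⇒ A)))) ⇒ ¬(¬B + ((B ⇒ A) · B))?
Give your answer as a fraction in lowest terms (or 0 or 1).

1

A + A = 1/4 + 1/4 = 1/4
B + B = 3/4 + 3/4 = 3/4
(A + A) · (B + B) = 1/4 · 3/4 = 1/4
¬B = ¬3/4 = 1/4
¬B ⇒ A = 1/4 ⇒ 1/4 = 1
A ⇒ A = 1/4 ⇒ 1/4 = 1
B ⇒ (A ⇒ A) = 3/4 ⇒ 1 = 1
(¬B ⇒ A) + (B ⇒ (A ⇒ A)) = 1 + 1 = 1
¬((¬B ⇒ A) + (B ⇒ (A ⇒ A))) = ¬1 = 0
((A + A) · (B + B)) · ¬((¬B ⇒ A) + (B ⇒ (A ⇒ A))) = 1/4 · 0 = 0
¬B = ¬3/4 = 1/4
B ⇒ A = 3/4 ⇒ 1/4 = 1/2
(B ⇒ A) · B = 1/2 · 3/4 = 1/2
¬B + ((B ⇒ A) · B) = 1/4 + 1/2 = 1/2
¬(¬B + ((B ⇒ A) · B)) = ¬1/2 = 1/2
(((A + A) · (B + B)) · ¬((¬B ⇒ A) + (B ⇒ (A ⇒ A)))) ⇒ ¬(¬B + ((B ⇒ A) · B)) = 0 ⇒ 1/2 = 1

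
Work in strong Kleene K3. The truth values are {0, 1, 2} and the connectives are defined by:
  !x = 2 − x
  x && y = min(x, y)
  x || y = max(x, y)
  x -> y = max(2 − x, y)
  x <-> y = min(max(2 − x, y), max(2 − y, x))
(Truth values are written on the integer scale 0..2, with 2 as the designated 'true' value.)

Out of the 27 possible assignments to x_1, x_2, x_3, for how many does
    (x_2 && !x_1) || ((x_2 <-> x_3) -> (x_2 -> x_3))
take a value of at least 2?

value 2: 19 assignments (counts)
value 1: 8 assignments
So 19 of the 27 assignments meet the threshold.

19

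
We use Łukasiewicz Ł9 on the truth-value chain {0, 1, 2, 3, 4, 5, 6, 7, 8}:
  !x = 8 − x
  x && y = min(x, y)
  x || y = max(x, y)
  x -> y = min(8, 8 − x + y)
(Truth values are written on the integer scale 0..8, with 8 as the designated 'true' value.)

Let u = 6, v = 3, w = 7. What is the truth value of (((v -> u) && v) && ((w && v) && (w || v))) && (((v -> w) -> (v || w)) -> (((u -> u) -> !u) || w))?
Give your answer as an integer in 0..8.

3

v -> u = 3 -> 6 = 8
(v -> u) && v = 8 && 3 = 3
w && v = 7 && 3 = 3
w || v = 7 || 3 = 7
(w && v) && (w || v) = 3 && 7 = 3
((v -> u) && v) && ((w && v) && (w || v)) = 3 && 3 = 3
v -> w = 3 -> 7 = 8
v || w = 3 || 7 = 7
(v -> w) -> (v || w) = 8 -> 7 = 7
u -> u = 6 -> 6 = 8
!u = !6 = 2
(u -> u) -> !u = 8 -> 2 = 2
((u -> u) -> !u) || w = 2 || 7 = 7
((v -> w) -> (v || w)) -> (((u -> u) -> !u) || w) = 7 -> 7 = 8
(((v -> u) && v) && ((w && v) && (w || v))) && (((v -> w) -> (v || w)) -> (((u -> u) -> !u) || w)) = 3 && 8 = 3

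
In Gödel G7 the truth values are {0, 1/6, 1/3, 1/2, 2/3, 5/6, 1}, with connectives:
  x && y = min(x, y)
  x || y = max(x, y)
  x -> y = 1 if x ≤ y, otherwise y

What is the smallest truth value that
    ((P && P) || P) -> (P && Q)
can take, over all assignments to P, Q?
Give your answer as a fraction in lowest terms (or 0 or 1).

Take P = 1/6, Q = 0:
P && P = 1/6 && 1/6 = 1/6
(P && P) || P = 1/6 || 1/6 = 1/6
P && Q = 1/6 && 0 = 0
((P && P) || P) -> (P && Q) = 1/6 -> 0 = 0
No assignment yields a value below 0, so this is the minimum.

0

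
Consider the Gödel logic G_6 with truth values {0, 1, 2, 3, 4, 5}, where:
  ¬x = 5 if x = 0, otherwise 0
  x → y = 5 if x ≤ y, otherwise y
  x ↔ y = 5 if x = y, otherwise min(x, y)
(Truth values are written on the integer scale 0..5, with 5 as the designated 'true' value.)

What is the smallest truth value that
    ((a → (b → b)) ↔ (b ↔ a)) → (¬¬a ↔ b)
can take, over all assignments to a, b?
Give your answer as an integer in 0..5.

1

Take a = 1, b = 1:
b → b = 1 → 1 = 5
a → (b → b) = 1 → 5 = 5
b ↔ a = 1 ↔ 1 = 5
(a → (b → b)) ↔ (b ↔ a) = 5 ↔ 5 = 5
¬a = ¬1 = 0
¬¬a = ¬0 = 5
¬¬a ↔ b = 5 ↔ 1 = 1
((a → (b → b)) ↔ (b ↔ a)) → (¬¬a ↔ b) = 5 → 1 = 1
No assignment yields a value below 1, so this is the minimum.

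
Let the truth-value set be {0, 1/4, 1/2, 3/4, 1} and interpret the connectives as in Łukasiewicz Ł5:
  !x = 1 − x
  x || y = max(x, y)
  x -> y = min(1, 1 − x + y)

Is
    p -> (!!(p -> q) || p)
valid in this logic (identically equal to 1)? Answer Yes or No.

At p = 1/4, q = 1/2, for instance:
p -> q = 1/4 -> 1/2 = 1
!(p -> q) = !1 = 0
!!(p -> q) = !0 = 1
!!(p -> q) || p = 1 || 1/4 = 1
p -> (!!(p -> q) || p) = 1/4 -> 1 = 1
and checking the remaining 24 assignments likewise gives ≥ 1 in every case.

Yes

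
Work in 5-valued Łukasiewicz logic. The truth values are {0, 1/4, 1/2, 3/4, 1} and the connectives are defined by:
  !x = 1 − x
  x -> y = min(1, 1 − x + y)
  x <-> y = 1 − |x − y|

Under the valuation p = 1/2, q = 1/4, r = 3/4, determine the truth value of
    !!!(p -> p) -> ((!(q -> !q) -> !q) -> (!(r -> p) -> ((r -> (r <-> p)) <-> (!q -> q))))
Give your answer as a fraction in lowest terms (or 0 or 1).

p -> p = 1/2 -> 1/2 = 1
!(p -> p) = !1 = 0
!!(p -> p) = !0 = 1
!!!(p -> p) = !1 = 0
!q = !1/4 = 3/4
q -> !q = 1/4 -> 3/4 = 1
!(q -> !q) = !1 = 0
!q = !1/4 = 3/4
!(q -> !q) -> !q = 0 -> 3/4 = 1
r -> p = 3/4 -> 1/2 = 3/4
!(r -> p) = !3/4 = 1/4
r <-> p = 3/4 <-> 1/2 = 3/4
r -> (r <-> p) = 3/4 -> 3/4 = 1
!q = !1/4 = 3/4
!q -> q = 3/4 -> 1/4 = 1/2
(r -> (r <-> p)) <-> (!q -> q) = 1 <-> 1/2 = 1/2
!(r -> p) -> ((r -> (r <-> p)) <-> (!q -> q)) = 1/4 -> 1/2 = 1
(!(q -> !q) -> !q) -> (!(r -> p) -> ((r -> (r <-> p)) <-> (!q -> q))) = 1 -> 1 = 1
!!!(p -> p) -> ((!(q -> !q) -> !q) -> (!(r -> p) -> ((r -> (r <-> p)) <-> (!q -> q)))) = 0 -> 1 = 1

1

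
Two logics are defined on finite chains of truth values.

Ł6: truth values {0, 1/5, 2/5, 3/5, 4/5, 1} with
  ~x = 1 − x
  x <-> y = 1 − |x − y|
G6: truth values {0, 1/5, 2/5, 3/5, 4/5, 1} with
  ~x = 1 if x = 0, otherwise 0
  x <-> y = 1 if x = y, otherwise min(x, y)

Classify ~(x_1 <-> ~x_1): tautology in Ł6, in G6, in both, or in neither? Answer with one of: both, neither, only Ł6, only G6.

In Ł6: at x_1 = 1/5 the value is 3/5 — not a tautology.
In G6: every assignment gives 1 — tautology.

only G6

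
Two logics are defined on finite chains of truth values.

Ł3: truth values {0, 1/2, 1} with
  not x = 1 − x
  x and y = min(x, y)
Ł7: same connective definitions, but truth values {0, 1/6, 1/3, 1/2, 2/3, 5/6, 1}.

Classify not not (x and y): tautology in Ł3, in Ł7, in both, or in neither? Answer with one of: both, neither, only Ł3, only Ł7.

In Ł3: at x = 0, y = 0 the value is 0 — not a tautology.
In Ł7: at x = 0, y = 0 the value is 0 — not a tautology.

neither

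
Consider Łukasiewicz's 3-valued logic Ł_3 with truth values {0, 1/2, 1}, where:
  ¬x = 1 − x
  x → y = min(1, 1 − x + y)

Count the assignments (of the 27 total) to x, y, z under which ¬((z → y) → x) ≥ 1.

6

value 1: 6 assignments (counts)
value 1/2: 8 assignments
value 0: 13 assignments
So 6 of the 27 assignments meet the threshold.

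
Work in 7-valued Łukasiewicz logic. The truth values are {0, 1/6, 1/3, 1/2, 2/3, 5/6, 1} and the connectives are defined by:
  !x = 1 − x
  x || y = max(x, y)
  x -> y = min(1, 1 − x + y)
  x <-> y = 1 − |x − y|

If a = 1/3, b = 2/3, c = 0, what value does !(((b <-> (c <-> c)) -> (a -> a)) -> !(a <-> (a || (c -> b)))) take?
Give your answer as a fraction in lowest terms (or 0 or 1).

c <-> c = 0 <-> 0 = 1
b <-> (c <-> c) = 2/3 <-> 1 = 2/3
a -> a = 1/3 -> 1/3 = 1
(b <-> (c <-> c)) -> (a -> a) = 2/3 -> 1 = 1
c -> b = 0 -> 2/3 = 1
a || (c -> b) = 1/3 || 1 = 1
a <-> (a || (c -> b)) = 1/3 <-> 1 = 1/3
!(a <-> (a || (c -> b))) = !1/3 = 2/3
((b <-> (c <-> c)) -> (a -> a)) -> !(a <-> (a || (c -> b))) = 1 -> 2/3 = 2/3
!(((b <-> (c <-> c)) -> (a -> a)) -> !(a <-> (a || (c -> b)))) = !2/3 = 1/3

1/3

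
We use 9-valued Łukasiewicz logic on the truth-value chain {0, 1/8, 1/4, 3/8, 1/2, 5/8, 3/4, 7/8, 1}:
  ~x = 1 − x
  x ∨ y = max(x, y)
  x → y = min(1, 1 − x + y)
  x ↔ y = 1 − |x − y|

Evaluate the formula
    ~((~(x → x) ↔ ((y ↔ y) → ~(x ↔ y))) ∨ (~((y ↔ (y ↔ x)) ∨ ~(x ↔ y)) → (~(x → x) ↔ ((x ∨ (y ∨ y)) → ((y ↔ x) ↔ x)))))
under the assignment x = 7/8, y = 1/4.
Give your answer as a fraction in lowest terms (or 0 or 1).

x → x = 7/8 → 7/8 = 1
~(x → x) = ~1 = 0
y ↔ y = 1/4 ↔ 1/4 = 1
x ↔ y = 7/8 ↔ 1/4 = 3/8
~(x ↔ y) = ~3/8 = 5/8
(y ↔ y) → ~(x ↔ y) = 1 → 5/8 = 5/8
~(x → x) ↔ ((y ↔ y) → ~(x ↔ y)) = 0 ↔ 5/8 = 3/8
y ↔ x = 1/4 ↔ 7/8 = 3/8
y ↔ (y ↔ x) = 1/4 ↔ 3/8 = 7/8
x ↔ y = 7/8 ↔ 1/4 = 3/8
~(x ↔ y) = ~3/8 = 5/8
(y ↔ (y ↔ x)) ∨ ~(x ↔ y) = 7/8 ∨ 5/8 = 7/8
~((y ↔ (y ↔ x)) ∨ ~(x ↔ y)) = ~7/8 = 1/8
x → x = 7/8 → 7/8 = 1
~(x → x) = ~1 = 0
y ∨ y = 1/4 ∨ 1/4 = 1/4
x ∨ (y ∨ y) = 7/8 ∨ 1/4 = 7/8
y ↔ x = 1/4 ↔ 7/8 = 3/8
(y ↔ x) ↔ x = 3/8 ↔ 7/8 = 1/2
(x ∨ (y ∨ y)) → ((y ↔ x) ↔ x) = 7/8 → 1/2 = 5/8
~(x → x) ↔ ((x ∨ (y ∨ y)) → ((y ↔ x) ↔ x)) = 0 ↔ 5/8 = 3/8
~((y ↔ (y ↔ x)) ∨ ~(x ↔ y)) → (~(x → x) ↔ ((x ∨ (y ∨ y)) → ((y ↔ x) ↔ x))) = 1/8 → 3/8 = 1
(~(x → x) ↔ ((y ↔ y) → ~(x ↔ y))) ∨ (~((y ↔ (y ↔ x)) ∨ ~(x ↔ y)) → (~(x → x) ↔ ((x ∨ (y ∨ y)) → ((y ↔ x) ↔ x)))) = 3/8 ∨ 1 = 1
~((~(x → x) ↔ ((y ↔ y) → ~(x ↔ y))) ∨ (~((y ↔ (y ↔ x)) ∨ ~(x ↔ y)) → (~(x → x) ↔ ((x ∨ (y ∨ y)) → ((y ↔ x) ↔ x))))) = ~1 = 0

0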